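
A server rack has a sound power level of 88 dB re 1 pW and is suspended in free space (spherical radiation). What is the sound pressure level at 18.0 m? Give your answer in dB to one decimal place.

The power spreads over a sphere of area 4π·r², so L_p = L_w − 10·log₁₀(4π·r²).
4π·r² = 4072 m², 10·log₁₀ of that is 36.098 dB.
L_p = 88 − 36.098 = 51.90 dB.

51.9 dB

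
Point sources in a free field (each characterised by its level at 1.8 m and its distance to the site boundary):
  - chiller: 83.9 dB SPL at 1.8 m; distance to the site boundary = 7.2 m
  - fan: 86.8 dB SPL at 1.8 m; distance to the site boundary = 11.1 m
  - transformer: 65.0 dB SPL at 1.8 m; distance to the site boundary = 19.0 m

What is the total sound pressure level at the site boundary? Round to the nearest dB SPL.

Propagate each source to the receiver with L = L_ref − 20·log₁₀(r/r_ref), then add intensities.
chiller: 83.9 − 20·log₁₀(7.2/1.8) = 83.9 − 12.04 = 71.86 dB SPL.
fan: 86.8 − 20·log₁₀(11.1/1.8) = 86.8 − 15.80 = 71.00 dB SPL.
transformer: 65.0 − 20·log₁₀(19.0/1.8) = 65.0 − 20.47 = 44.53 dB SPL.
Σ 10^(L/10) = 2.796e+07 → L_total = 10·log₁₀(2.796e+07) = 74.46 dB SPL.

74 dB SPL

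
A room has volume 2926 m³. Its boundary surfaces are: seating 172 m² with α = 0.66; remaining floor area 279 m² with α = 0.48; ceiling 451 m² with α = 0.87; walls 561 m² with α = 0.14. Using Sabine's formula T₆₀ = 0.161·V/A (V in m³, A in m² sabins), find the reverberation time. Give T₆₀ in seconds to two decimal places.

0.66 s

Total absorption A = 172·0.66 + 279·0.48 + 451·0.87 + 561·0.14 = 718.35 m² sabins.
T₆₀ = 0.161 × 2926 / 718.35 = 0.656 s.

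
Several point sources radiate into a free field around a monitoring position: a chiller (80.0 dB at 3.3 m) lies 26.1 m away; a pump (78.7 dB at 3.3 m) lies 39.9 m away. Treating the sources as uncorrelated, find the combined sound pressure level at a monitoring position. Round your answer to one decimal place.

Apply inverse-square spreading to bring every level to the receiver, then sum 10^(L/10).
chiller: 80.0 − 20·log₁₀(26.1/3.3) = 80.0 − 17.96 = 62.04 dB.
pump: 78.7 − 20·log₁₀(39.9/3.3) = 78.7 − 21.65 = 57.05 dB.
Σ 10^(L/10) = 2.106e+06 → L_total = 10·log₁₀(2.106e+06) = 63.23 dB.

63.2 dB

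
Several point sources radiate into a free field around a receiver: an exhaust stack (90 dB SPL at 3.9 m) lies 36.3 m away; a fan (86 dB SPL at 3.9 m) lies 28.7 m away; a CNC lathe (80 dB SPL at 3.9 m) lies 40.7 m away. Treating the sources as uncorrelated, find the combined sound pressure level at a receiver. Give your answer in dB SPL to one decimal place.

73.0 dB SPL

First find each source's level at the receiver (point-source: −20·log₁₀(r/r_ref)), then combine on an intensity basis.
exhaust stack: 90 − 20·log₁₀(36.3/3.9) = 90 − 19.38 = 70.62 dB SPL.
fan: 86 − 20·log₁₀(28.7/3.9) = 86 − 17.34 = 68.66 dB SPL.
CNC lathe: 80 − 20·log₁₀(40.7/3.9) = 80 − 20.37 = 59.63 dB SPL.
Σ 10^(L/10) = 1.981e+07 → L_total = 10·log₁₀(1.981e+07) = 72.97 dB SPL.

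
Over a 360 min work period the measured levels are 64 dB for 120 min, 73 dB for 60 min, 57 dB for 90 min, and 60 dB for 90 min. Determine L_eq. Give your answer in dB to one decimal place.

The energy average is taken in the linear domain: L_eq = 10·log₁₀[(Σ tᵢ·10^(Lᵢ/10))/T], T = 360 min.
Σ tᵢ·10^(Lᵢ/10) = 120·10^(64/10) + 60·10^(73/10) + 90·10^(57/10) + 90·10^(60/10) = 1.634e+09.
L_eq = 10·log₁₀(1.634e+09/360) = 66.57 dB.

66.6 dB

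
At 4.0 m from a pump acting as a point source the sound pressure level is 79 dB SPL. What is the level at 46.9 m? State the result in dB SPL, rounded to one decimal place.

57.6 dB SPL

Spherical spreading from a point source gives a 20·log₁₀(r₂/r₁) drop.
L₂ = 79 − 20·log₁₀(46.9/4.0) = 79 − 21.382 = 57.62 dB SPL.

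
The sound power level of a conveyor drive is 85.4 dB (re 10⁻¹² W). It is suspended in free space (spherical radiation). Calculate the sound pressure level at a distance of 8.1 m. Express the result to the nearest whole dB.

56 dB

L_p = L_w − 10·log₁₀(4π·r²) with r = 8.1 m.
4π·r² = 824.5 m², 10·log₁₀ of that is 29.162 dB.
L_p = 85.4 − 29.162 = 56.24 dB.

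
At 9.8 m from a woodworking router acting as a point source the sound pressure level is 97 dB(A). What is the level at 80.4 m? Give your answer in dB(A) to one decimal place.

Spherical spreading from a point source gives a 20·log₁₀(r₂/r₁) drop.
L₂ = 97 − 20·log₁₀(80.4/9.8) = 97 − 18.281 = 78.72 dB(A).

78.7 dB(A)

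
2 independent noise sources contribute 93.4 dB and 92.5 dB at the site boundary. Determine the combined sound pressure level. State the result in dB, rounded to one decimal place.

Incoherent sources combine by intensity addition: L_total = 10·log₁₀(Σ 10^(L_i/10)).
Σ 10^(L/10) = 10^(93.4/10) + 10^(92.5/10) = 3.966e+09.
L_total = 10·log₁₀(3.966e+09) = 95.98 dB.

96.0 dB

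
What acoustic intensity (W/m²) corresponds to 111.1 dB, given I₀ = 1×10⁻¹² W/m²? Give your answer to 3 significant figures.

I = I₀·10^(L/10) = 10⁻¹² × 10^(111.1/10) = 10^(-0.890).

0.129 W/m²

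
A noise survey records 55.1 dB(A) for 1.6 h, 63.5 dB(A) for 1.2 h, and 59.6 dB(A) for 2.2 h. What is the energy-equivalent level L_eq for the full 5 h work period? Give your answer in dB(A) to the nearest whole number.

60 dB(A)

Weight each interval's intensity by its duration and average over T = 5 h:
Σ tᵢ·10^(Lᵢ/10) = 1.6·10^(55.1/10) + 1.2·10^(63.5/10) + 2.2·10^(59.6/10) = 5.211e+06.
L_eq = 10·log₁₀(5.211e+06/5) = 60.18 dB(A).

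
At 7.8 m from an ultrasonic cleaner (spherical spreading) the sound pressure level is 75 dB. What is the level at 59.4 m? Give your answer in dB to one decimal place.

57.4 dB

Spherical spreading from a point source gives a 20·log₁₀(r₂/r₁) drop.
L₂ = 75 − 20·log₁₀(59.4/7.8) = 75 − 17.634 = 57.37 dB.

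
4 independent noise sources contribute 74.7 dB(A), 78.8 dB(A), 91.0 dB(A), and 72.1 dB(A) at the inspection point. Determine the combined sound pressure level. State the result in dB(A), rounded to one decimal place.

Incoherent sources combine by intensity addition: L_total = 10·log₁₀(Σ 10^(L_i/10)).
Σ 10^(L/10) = 10^(74.7/10) + 10^(78.8/10) + 10^(91.0/10) + 10^(72.1/10) = 1.381e+09.
L_total = 10·log₁₀(1.381e+09) = 91.40 dB(A).

91.4 dB(A)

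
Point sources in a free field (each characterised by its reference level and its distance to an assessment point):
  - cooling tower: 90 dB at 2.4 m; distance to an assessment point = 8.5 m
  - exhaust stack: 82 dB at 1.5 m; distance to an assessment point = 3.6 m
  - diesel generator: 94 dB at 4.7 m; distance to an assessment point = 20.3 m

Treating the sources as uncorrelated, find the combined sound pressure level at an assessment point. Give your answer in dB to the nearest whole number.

Propagate each source to the receiver with L = L_ref − 20·log₁₀(r/r_ref), then add intensities.
cooling tower: 90 − 20·log₁₀(8.5/2.4) = 90 − 10.98 = 79.02 dB.
exhaust stack: 82 − 20·log₁₀(3.6/1.5) = 82 − 7.60 = 74.40 dB.
diesel generator: 94 − 20·log₁₀(20.3/4.7) = 94 − 12.71 = 81.29 dB.
Σ 10^(L/10) = 2.419e+08 → L_total = 10·log₁₀(2.419e+08) = 83.84 dB.

84 dB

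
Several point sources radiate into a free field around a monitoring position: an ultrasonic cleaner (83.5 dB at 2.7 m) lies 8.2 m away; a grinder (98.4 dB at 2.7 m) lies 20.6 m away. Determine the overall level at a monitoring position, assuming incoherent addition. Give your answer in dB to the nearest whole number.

Apply inverse-square spreading to bring every level to the receiver, then sum 10^(L/10).
ultrasonic cleaner: 83.5 − 20·log₁₀(8.2/2.7) = 83.5 − 9.65 = 73.85 dB.
grinder: 98.4 − 20·log₁₀(20.6/2.7) = 98.4 − 17.65 = 80.75 dB.
Σ 10^(L/10) = 1.431e+08 → L_total = 10·log₁₀(1.431e+08) = 81.56 dB.

82 dB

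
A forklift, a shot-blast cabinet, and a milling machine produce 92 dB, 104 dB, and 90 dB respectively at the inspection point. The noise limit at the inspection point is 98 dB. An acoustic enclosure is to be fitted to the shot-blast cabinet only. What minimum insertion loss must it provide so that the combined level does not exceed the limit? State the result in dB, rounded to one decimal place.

The untreated sources together contribute 10^(92/10) + 10^(90/10) = 2.585e+09, i.e. 94.12 dB.
To meet 98 dB overall, the treated shot-blast cabinet may contribute at most 10^(98/10) − 2.585e+09 = 3.725e+09, i.e. 95.71 dB.
Required insertion loss = 104 − 95.71 = 8.29 dB.

8.3 dB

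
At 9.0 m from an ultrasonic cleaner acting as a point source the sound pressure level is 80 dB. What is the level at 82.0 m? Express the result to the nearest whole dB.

For a point source, L₂ = L₁ − 20·log₁₀(r₂/r₁).
L₂ = 80 − 20·log₁₀(82.0/9.0) = 80 − 19.191 = 60.81 dB.

61 dB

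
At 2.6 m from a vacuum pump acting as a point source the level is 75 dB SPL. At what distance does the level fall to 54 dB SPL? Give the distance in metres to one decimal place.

29.2 m

Point-source spreading drops the level by 20·log₁₀(r₂/r₁); inverting, r₂/r₁ = 10^(ΔL/20).
r₂ = 2.6·10^((75−54)/20) = 2.6·10^(21.0/20) = 29.17 m.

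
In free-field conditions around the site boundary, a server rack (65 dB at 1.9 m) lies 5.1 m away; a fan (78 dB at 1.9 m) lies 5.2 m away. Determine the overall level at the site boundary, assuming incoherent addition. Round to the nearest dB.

69 dB

Apply inverse-square spreading to bring every level to the receiver, then sum 10^(L/10).
server rack: 65 − 20·log₁₀(5.1/1.9) = 65 − 8.58 = 56.42 dB.
fan: 78 − 20·log₁₀(5.2/1.9) = 78 − 8.74 = 69.26 dB.
Σ 10^(L/10) = 8.863e+06 → L_total = 10·log₁₀(8.863e+06) = 69.48 dB.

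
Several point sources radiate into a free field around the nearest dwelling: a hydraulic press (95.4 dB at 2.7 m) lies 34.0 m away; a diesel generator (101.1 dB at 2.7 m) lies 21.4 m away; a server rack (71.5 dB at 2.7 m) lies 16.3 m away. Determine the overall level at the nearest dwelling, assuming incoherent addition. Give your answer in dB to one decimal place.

83.6 dB

First find each source's level at the receiver (point-source: −20·log₁₀(r/r_ref)), then combine on an intensity basis.
hydraulic press: 95.4 − 20·log₁₀(34.0/2.7) = 95.4 − 22.00 = 73.40 dB.
diesel generator: 101.1 − 20·log₁₀(21.4/2.7) = 101.1 − 17.98 = 83.12 dB.
server rack: 71.5 − 20·log₁₀(16.3/2.7) = 71.5 − 15.62 = 55.88 dB.
Σ 10^(L/10) = 2.273e+08 → L_total = 10·log₁₀(2.273e+08) = 83.57 dB.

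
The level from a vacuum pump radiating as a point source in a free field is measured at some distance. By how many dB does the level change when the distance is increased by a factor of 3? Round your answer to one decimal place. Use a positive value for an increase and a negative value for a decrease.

-9.5 dB

A point source loses 6 dB per doubling of distance; generally ΔL = −20·log₁₀(r₂/r₁).
ΔL = −20·log₁₀(3) = -9.54 dB.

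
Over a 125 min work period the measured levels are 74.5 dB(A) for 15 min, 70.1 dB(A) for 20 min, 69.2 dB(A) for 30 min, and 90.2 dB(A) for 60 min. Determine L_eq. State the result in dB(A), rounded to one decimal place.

87.1 dB(A)

The energy average is taken in the linear domain: L_eq = 10·log₁₀[(Σ tᵢ·10^(Lᵢ/10))/T], T = 125 min.
Σ tᵢ·10^(Lᵢ/10) = 15·10^(74.5/10) + 20·10^(70.1/10) + 30·10^(69.2/10) + 60·10^(90.2/10) = 6.370e+10.
L_eq = 10·log₁₀(6.370e+10/125) = 87.07 dB(A).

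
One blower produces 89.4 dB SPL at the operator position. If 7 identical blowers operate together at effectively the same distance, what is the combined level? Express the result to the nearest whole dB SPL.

With 7 equal, uncorrelated contributions the intensity is 7× that of one unit, giving a rise of 10·log₁₀ 7.
L_total = 89.4 + 10·log₁₀(7) = 89.4 + 8.451 = 97.85 dB SPL.

98 dB SPL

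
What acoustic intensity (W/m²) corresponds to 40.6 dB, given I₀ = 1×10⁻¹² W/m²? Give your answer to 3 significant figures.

L = 10·log₁₀(I/I₀) ⇒ I = I₀·10^(L/10) = 10⁻¹² × 10^4.06.

1.15e-08 W/m²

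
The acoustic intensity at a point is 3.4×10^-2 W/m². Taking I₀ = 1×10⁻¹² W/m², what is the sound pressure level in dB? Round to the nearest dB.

L = 10·log₁₀(I/I₀) = 10·log₁₀(3.4×10^-2/10⁻¹²) = 10·log₁₀(3.4×10^10).
L = 10·(0.5315 + 10) = 105.31 dB.

105 dB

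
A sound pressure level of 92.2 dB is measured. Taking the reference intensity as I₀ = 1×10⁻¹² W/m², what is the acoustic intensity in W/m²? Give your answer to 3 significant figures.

0.00166 W/m²

I/I₀ = 10^(92.2/10) = 1.66e+09, so I = 1.66e+09 × 10⁻¹² W/m².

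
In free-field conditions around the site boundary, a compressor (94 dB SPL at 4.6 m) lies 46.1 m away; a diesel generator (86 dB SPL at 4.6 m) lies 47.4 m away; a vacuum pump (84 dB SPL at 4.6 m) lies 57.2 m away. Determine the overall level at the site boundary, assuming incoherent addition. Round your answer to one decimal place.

74.8 dB SPL

Propagate each source to the receiver with L = L_ref − 20·log₁₀(r/r_ref), then add intensities.
compressor: 94 − 20·log₁₀(46.1/4.6) = 94 − 20.02 = 73.98 dB SPL.
diesel generator: 86 − 20·log₁₀(47.4/4.6) = 86 − 20.26 = 65.74 dB SPL.
vacuum pump: 84 − 20·log₁₀(57.2/4.6) = 84 − 21.89 = 62.11 dB SPL.
Σ 10^(L/10) = 3.038e+07 → L_total = 10·log₁₀(3.038e+07) = 74.83 dB SPL.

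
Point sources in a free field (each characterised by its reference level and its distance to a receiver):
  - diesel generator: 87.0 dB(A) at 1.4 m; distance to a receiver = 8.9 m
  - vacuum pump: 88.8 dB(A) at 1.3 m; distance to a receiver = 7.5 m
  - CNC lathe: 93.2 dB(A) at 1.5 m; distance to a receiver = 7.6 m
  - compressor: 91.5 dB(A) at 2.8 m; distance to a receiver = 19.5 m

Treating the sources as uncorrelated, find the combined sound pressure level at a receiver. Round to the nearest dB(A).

82 dB(A)

First find each source's level at the receiver (point-source: −20·log₁₀(r/r_ref)), then combine on an intensity basis.
diesel generator: 87.0 − 20·log₁₀(8.9/1.4) = 87.0 − 16.07 = 70.93 dB(A).
vacuum pump: 88.8 − 20·log₁₀(7.5/1.3) = 88.8 − 15.22 = 73.58 dB(A).
CNC lathe: 93.2 − 20·log₁₀(7.6/1.5) = 93.2 − 14.09 = 79.11 dB(A).
compressor: 91.5 − 20·log₁₀(19.5/2.8) = 91.5 − 16.86 = 74.64 dB(A).
Σ 10^(L/10) = 1.457e+08 → L_total = 10·log₁₀(1.457e+08) = 81.63 dB(A).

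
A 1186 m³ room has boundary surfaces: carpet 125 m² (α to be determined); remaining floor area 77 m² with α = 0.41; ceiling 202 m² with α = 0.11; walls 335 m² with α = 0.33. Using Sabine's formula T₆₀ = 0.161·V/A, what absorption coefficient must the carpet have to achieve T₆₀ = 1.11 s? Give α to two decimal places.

0.06

A = 0.161·V/T₆₀ = 0.161·1186/1.11 = 172.02 m² sabins.
Absorption from the other surfaces = 77·0.41 + 202·0.11 + 335·0.33 = 164.34 m², so the carpet must supply 7.68 m² over 125 m².
α = 7.68/125 = 0.061.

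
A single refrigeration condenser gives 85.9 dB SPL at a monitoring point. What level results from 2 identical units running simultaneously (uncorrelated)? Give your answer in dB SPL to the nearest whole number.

N identical incoherent sources raise the level by 10·log₁₀ N.
L_total = 85.9 + 10·log₁₀(2) = 85.9 + 3.010 = 88.91 dB SPL.

89 dB SPL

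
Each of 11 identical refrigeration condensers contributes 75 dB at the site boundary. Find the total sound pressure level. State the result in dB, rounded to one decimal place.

85.4 dB

N identical incoherent sources raise the level by 10·log₁₀ N.
L_total = 75 + 10·log₁₀(11) = 75 + 10.414 = 85.41 dB.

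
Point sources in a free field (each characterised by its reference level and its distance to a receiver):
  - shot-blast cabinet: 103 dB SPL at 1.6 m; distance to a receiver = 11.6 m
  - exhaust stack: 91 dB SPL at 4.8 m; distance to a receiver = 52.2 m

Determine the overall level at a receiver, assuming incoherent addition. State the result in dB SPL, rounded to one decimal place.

85.9 dB SPL

Propagate each source to the receiver with L = L_ref − 20·log₁₀(r/r_ref), then add intensities.
shot-blast cabinet: 103 − 20·log₁₀(11.6/1.6) = 103 − 17.21 = 85.79 dB SPL.
exhaust stack: 91 − 20·log₁₀(52.2/4.8) = 91 − 20.73 = 70.27 dB SPL.
Σ 10^(L/10) = 3.902e+08 → L_total = 10·log₁₀(3.902e+08) = 85.91 dB SPL.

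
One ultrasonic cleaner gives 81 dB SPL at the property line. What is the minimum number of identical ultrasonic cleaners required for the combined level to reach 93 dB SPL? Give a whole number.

16

Need L₁ + 10·log₁₀ N ≥ 93, i.e. log₁₀ N ≥ 1.20.
N ≥ 10^(12.0/10) = 15.849, so N = 16.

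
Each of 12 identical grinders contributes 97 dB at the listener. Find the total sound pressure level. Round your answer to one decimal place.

107.8 dB

With 12 equal, uncorrelated contributions the intensity is 12× that of one unit, giving a rise of 10·log₁₀ 12.
L_total = 97 + 10·log₁₀(12) = 97 + 10.792 = 107.79 dB.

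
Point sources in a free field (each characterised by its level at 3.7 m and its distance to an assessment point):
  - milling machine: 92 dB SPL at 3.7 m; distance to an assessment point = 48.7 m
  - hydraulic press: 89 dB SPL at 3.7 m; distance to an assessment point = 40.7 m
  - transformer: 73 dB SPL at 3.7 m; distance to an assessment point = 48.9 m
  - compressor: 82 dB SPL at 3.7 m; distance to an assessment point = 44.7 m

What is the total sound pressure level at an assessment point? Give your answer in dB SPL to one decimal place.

72.3 dB SPL

Apply inverse-square spreading to bring every level to the receiver, then sum 10^(L/10).
milling machine: 92 − 20·log₁₀(48.7/3.7) = 92 − 22.39 = 69.61 dB SPL.
hydraulic press: 89 − 20·log₁₀(40.7/3.7) = 89 − 20.83 = 68.17 dB SPL.
transformer: 73 − 20·log₁₀(48.9/3.7) = 73 − 22.42 = 50.58 dB SPL.
compressor: 82 − 20·log₁₀(44.7/3.7) = 82 − 21.64 = 60.36 dB SPL.
Σ 10^(L/10) = 1.691e+07 → L_total = 10·log₁₀(1.691e+07) = 72.28 dB SPL.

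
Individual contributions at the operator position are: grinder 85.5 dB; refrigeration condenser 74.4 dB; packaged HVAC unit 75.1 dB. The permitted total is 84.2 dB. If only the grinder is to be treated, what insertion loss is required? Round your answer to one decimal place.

Everything except the grinder sums to 10^(74.4/10) + 10^(75.1/10) = 5.990e+07 in linear terms, 77.77 dB.
To meet 84.2 dB overall, the treated grinder may contribute at most 10^(84.2/10) − 5.990e+07 = 2.031e+08, i.e. 83.08 dB.
So the grinder must be reduced from 85.5 to 83.08 dB: IL = 2.42 dB.

2.4 dB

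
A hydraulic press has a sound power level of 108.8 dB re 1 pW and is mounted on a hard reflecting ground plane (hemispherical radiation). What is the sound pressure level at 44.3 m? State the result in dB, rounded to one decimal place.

L_p = L_w − 10·log₁₀(2π·r²) with r = 44.3 m.
2π·r² = 1.233e+04 m², 10·log₁₀ of that is 40.910 dB.
L_p = 108.8 − 40.910 = 67.89 dB.

67.9 dB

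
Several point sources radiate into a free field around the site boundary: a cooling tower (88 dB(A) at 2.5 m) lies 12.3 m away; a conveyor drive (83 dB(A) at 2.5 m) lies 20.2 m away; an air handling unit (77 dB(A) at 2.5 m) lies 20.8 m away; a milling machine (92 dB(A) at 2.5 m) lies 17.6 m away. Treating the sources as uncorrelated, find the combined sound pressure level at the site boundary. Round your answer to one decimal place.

Propagate each source to the receiver with L = L_ref − 20·log₁₀(r/r_ref), then add intensities.
cooling tower: 88 − 20·log₁₀(12.3/2.5) = 88 − 13.84 = 74.16 dB(A).
conveyor drive: 83 − 20·log₁₀(20.2/2.5) = 83 − 18.15 = 64.85 dB(A).
air handling unit: 77 − 20·log₁₀(20.8/2.5) = 77 − 18.40 = 58.60 dB(A).
milling machine: 92 − 20·log₁₀(17.6/2.5) = 92 − 16.95 = 75.05 dB(A).
Σ 10^(L/10) = 6.182e+07 → L_total = 10·log₁₀(6.182e+07) = 77.91 dB(A).

77.9 dB(A)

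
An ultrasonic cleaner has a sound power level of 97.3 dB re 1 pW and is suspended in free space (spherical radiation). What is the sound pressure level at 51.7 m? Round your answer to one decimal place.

52.0 dB

The power spreads over a sphere of area 4π·r², so L_p = L_w − 10·log₁₀(4π·r²).
4π·r² = 3.359e+04 m², 10·log₁₀ of that is 45.262 dB.
L_p = 97.3 − 45.262 = 52.04 dB.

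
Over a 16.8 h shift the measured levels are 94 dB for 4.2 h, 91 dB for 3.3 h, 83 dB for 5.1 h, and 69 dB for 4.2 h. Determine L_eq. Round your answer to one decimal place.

89.7 dB

The energy average is taken in the linear domain: L_eq = 10·log₁₀[(Σ tᵢ·10^(Lᵢ/10))/T], T = 16.8 h.
Σ tᵢ·10^(Lᵢ/10) = 4.2·10^(94/10) + 3.3·10^(91/10) + 5.1·10^(83/10) + 4.2·10^(69/10) = 1.576e+10.
L_eq = 10·log₁₀(1.576e+10/16.8) = 89.72 dB.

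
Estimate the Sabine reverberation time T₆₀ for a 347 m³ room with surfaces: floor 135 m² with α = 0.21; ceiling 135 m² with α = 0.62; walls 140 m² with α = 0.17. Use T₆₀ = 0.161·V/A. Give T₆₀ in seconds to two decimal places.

A = Σ Sᵢαᵢ = 135·0.21 + 135·0.62 + 140·0.17 = 135.85 m².
T₆₀ = 0.161 × 347 / 135.85 = 0.411 s.

0.41 s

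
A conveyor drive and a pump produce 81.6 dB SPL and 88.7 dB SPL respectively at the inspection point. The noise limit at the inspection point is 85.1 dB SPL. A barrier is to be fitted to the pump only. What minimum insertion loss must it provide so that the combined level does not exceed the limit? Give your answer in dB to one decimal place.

Fixed contribution from the other source: Σ 10^(L/10) = 10^(81.6/10) = 1.445e+08 (81.60 dB SPL).
To meet 85.1 dB SPL overall, the treated pump may contribute at most 10^(85.1/10) − 1.445e+08 = 1.790e+08, i.e. 82.53 dB SPL.
So the pump must be reduced from 88.7 to 82.53 dB SPL: IL = 6.17 dB.

6.2 dB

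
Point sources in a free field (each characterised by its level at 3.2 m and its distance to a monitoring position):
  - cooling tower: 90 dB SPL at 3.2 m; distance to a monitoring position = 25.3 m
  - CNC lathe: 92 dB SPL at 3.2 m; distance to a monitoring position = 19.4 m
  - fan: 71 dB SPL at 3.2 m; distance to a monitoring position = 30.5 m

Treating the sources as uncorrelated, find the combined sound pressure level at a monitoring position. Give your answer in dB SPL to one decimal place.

77.7 dB SPL

Apply inverse-square spreading to bring every level to the receiver, then sum 10^(L/10).
cooling tower: 90 − 20·log₁₀(25.3/3.2) = 90 − 17.96 = 72.04 dB SPL.
CNC lathe: 92 − 20·log₁₀(19.4/3.2) = 92 − 15.65 = 76.35 dB SPL.
fan: 71 − 20·log₁₀(30.5/3.2) = 71 − 19.58 = 51.42 dB SPL.
Σ 10^(L/10) = 5.926e+07 → L_total = 10·log₁₀(5.926e+07) = 77.73 dB SPL.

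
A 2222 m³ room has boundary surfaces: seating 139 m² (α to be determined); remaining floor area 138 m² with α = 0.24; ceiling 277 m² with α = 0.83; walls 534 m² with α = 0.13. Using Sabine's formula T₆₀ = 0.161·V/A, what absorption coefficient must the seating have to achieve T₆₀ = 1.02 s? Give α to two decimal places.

0.13

A = 0.161·V/T₆₀ = 0.161·2222/1.02 = 350.73 m² sabins.
Absorption from the other surfaces = 138·0.24 + 277·0.83 + 534·0.13 = 332.45 m², so the seating must supply 18.28 m² over 139 m².
α = 18.28/139 = 0.131.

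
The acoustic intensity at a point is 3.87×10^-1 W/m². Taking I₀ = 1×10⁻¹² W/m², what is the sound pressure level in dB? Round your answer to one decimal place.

115.9 dB

I/I₀ = 3.87×10^-1/10⁻¹² = 3.87×10^11, and L = 10·log₁₀(I/I₀).
L = 10·(0.5877 + 11) = 115.88 dB.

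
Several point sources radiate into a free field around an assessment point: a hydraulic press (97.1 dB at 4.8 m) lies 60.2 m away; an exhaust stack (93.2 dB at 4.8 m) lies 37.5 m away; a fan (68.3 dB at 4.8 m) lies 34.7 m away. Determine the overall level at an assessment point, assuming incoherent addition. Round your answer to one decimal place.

78.3 dB

Apply inverse-square spreading to bring every level to the receiver, then sum 10^(L/10).
hydraulic press: 97.1 − 20·log₁₀(60.2/4.8) = 97.1 − 21.97 = 75.13 dB.
exhaust stack: 93.2 − 20·log₁₀(37.5/4.8) = 93.2 − 17.86 = 75.34 dB.
fan: 68.3 − 20·log₁₀(34.7/4.8) = 68.3 − 17.18 = 51.12 dB.
Σ 10^(L/10) = 6.697e+07 → L_total = 10·log₁₀(6.697e+07) = 78.26 dB.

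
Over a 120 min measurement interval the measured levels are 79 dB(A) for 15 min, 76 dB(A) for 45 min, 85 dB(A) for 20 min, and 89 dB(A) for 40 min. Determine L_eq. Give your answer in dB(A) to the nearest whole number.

The energy average is taken in the linear domain: L_eq = 10·log₁₀[(Σ tᵢ·10^(Lᵢ/10))/T], T = 120 min.
Σ tᵢ·10^(Lᵢ/10) = 15·10^(79/10) + 45·10^(76/10) + 20·10^(85/10) + 40·10^(89/10) = 4.108e+10.
L_eq = 10·log₁₀(4.108e+10/120) = 85.34 dB(A).

85 dB(A)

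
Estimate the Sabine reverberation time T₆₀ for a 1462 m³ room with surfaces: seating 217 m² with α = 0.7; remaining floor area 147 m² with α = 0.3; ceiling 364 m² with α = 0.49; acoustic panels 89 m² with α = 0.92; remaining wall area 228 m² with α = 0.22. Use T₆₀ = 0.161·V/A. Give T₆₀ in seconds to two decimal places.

0.46 s

A = Σ Sᵢαᵢ = 217·0.7 + 147·0.3 + 364·0.49 + 89·0.92 + 228·0.22 = 506.40 m².
T₆₀ = 0.161·V/A = 0.161·1462/506.40 = 0.465 s.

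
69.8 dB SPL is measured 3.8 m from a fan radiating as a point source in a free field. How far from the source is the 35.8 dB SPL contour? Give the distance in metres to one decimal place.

Point-source spreading drops the level by 20·log₁₀(r₂/r₁); inverting, r₂/r₁ = 10^(ΔL/20).
r₂ = 3.8·10^((69.8−35.8)/20) = 3.8·10^(34.0/20) = 190.45 m.

190.5 m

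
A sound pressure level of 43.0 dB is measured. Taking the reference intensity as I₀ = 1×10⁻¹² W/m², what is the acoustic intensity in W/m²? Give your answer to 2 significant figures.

2.0e-08 W/m²

I/I₀ = 10^(43.0/10) = 1.995e+04, so I = 1.995e+04 × 10⁻¹² W/m².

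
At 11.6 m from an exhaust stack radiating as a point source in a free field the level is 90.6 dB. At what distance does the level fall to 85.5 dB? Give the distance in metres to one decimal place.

20.9 m

Point-source spreading drops the level by 20·log₁₀(r₂/r₁); inverting, r₂/r₁ = 10^(ΔL/20).
r₂ = 11.6·10^((90.6−85.5)/20) = 11.6·10^(5.1/20) = 20.87 m.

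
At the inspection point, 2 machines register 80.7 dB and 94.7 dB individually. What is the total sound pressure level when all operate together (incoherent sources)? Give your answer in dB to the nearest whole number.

95 dB

Incoherent sources combine by intensity addition: L_total = 10·log₁₀(Σ 10^(L_i/10)).
Σ 10^(L/10) = 10^(80.7/10) + 10^(94.7/10) = 3.069e+09.
L_total = 10·log₁₀(3.069e+09) = 94.87 dB.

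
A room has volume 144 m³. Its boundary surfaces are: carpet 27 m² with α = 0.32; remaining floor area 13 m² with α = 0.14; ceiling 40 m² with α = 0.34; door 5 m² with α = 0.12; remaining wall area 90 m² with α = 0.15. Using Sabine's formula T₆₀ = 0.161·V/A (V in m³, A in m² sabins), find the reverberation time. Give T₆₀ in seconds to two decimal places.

Summing Sᵢαᵢ: 27·0.32 + 13·0.14 + 40·0.34 + 5·0.12 + 90·0.15 = 38.16 m².
T₆₀ = 0.161·V/A = 0.161·144/38.16 = 0.608 s.

0.61 s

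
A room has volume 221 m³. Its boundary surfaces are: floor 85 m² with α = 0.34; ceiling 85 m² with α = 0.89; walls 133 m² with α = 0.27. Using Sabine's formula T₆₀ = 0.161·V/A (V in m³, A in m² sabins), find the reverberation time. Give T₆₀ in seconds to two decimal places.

0.25 s

Total absorption A = 85·0.34 + 85·0.89 + 133·0.27 = 140.46 m² sabins.
T₆₀ = 0.161 × 221 / 140.46 = 0.253 s.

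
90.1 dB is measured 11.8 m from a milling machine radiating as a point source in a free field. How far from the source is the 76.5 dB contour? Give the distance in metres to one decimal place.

The 13.6 dB drop corresponds to a distance ratio of 10^(13.6/20) for a point source.
r₂ = 11.8·10^((90.1−76.5)/20) = 11.8·10^(13.6/20) = 56.48 m.

56.5 m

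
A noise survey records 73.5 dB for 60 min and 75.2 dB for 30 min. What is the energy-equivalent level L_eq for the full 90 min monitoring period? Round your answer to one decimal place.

The energy average is taken in the linear domain: L_eq = 10·log₁₀[(Σ tᵢ·10^(Lᵢ/10))/T], T = 90 min.
Σ tᵢ·10^(Lᵢ/10) = 60·10^(73.5/10) + 30·10^(75.2/10) = 2.337e+09.
L_eq = 10·log₁₀(2.337e+09/90) = 74.14 dB.

74.1 dB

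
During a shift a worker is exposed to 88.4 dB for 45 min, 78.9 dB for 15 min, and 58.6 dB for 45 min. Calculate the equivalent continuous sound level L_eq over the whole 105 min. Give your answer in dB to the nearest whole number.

Weight each interval's intensity by its duration and average over T = 105 min:
Σ tᵢ·10^(Lᵢ/10) = 45·10^(88.4/10) + 15·10^(78.9/10) + 45·10^(58.6/10) = 3.233e+10.
L_eq = 10·log₁₀(3.233e+10/105) = 84.88 dB.

85 dB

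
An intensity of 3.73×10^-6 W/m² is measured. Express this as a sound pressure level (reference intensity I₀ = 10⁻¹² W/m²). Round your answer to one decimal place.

Dividing by I₀ shifts the exponent by 12: I/I₀ = 3.73×10^6.
L = 10·(0.5717 + 6) = 65.72 dB.

65.7 dB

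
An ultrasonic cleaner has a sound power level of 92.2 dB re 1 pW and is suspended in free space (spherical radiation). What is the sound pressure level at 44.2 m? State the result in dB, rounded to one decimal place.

Free-field spherical radiation: L_p = L_w − 10·log₁₀(4π·r²), r = 44.2 m.
4π·r² = 2.455e+04 m², 10·log₁₀ of that is 43.901 dB.
L_p = 92.2 − 43.901 = 48.30 dB.

48.3 dB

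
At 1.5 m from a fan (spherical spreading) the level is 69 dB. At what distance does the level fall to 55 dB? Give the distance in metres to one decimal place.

7.5 m

The 14.0 dB drop corresponds to a distance ratio of 10^(14.0/20) for a point source.
r₂ = 1.5·10^((69−55)/20) = 1.5·10^(14.0/20) = 7.52 m.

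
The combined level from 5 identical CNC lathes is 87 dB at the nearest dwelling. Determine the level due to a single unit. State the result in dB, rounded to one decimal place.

80.0 dB

Dividing the total intensity by 5 lowers the level by 10·log₁₀ 5 = 6.990 dB: L₁ = 87 − 6.990.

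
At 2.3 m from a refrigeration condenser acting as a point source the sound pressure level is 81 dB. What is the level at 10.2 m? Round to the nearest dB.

For a point source, L₂ = L₁ − 20·log₁₀(r₂/r₁).
L₂ = 81 − 20·log₁₀(10.2/2.3) = 81 − 12.937 = 68.06 dB.

68 dB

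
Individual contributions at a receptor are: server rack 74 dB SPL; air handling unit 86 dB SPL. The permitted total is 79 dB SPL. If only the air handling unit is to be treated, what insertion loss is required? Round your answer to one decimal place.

8.7 dB

Everything except the air handling unit sums to 10^(74/10) = 2.512e+07 in linear terms, 74.00 dB SPL.
To meet 79 dB SPL overall, the treated air handling unit may contribute at most 10^(79/10) − 2.512e+07 = 5.431e+07, i.e. 77.35 dB SPL.
So the air handling unit must be reduced from 86 to 77.35 dB SPL: IL = 8.65 dB.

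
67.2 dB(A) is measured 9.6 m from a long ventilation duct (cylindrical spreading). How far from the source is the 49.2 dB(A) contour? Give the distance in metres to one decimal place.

For a line source L₁ − L₂ = 10·log₁₀(r₂/r₁), so r₂ = r₁·10^((L₁−L₂)/10).
r₂ = 9.6·10^((67.2−49.2)/10) = 9.6·10^(18.0/10) = 605.72 m.

605.7 m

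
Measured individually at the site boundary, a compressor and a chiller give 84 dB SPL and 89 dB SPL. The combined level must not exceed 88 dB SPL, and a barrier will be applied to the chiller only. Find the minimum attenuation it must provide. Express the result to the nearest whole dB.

The untreated sources together contribute 10^(84/10) = 2.512e+08, i.e. 84.00 dB SPL.
To meet 88 dB SPL overall, the treated chiller may contribute at most 10^(88/10) − 2.512e+08 = 3.798e+08, i.e. 85.80 dB SPL.
So the chiller must be reduced from 89 to 85.80 dB SPL: IL = 3.20 dB.

3 dB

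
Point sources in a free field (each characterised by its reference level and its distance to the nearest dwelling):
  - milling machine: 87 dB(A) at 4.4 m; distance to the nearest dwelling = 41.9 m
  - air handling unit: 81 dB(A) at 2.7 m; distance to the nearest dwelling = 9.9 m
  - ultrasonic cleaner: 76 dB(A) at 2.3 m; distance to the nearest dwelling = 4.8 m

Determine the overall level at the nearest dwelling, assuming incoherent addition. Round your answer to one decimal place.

Propagate each source to the receiver with L = L_ref − 20·log₁₀(r/r_ref), then add intensities.
milling machine: 87 − 20·log₁₀(41.9/4.4) = 87 − 19.58 = 67.42 dB(A).
air handling unit: 81 − 20·log₁₀(9.9/2.7) = 81 − 11.29 = 69.71 dB(A).
ultrasonic cleaner: 76 − 20·log₁₀(4.8/2.3) = 76 − 6.39 = 69.61 dB(A).
Σ 10^(L/10) = 2.403e+07 → L_total = 10·log₁₀(2.403e+07) = 73.81 dB(A).

73.8 dB(A)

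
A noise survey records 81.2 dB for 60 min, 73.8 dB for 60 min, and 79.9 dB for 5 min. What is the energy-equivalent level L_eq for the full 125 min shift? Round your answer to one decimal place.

79.0 dB

Weight each interval's intensity by its duration and average over T = 125 min:
Σ tᵢ·10^(Lᵢ/10) = 60·10^(81.2/10) + 60·10^(73.8/10) + 5·10^(79.9/10) = 9.837e+09.
L_eq = 10·log₁₀(9.837e+09/125) = 78.96 dB.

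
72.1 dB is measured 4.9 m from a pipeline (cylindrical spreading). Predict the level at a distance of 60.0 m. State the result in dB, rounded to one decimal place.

Cylindrical spreading from a line source gives a 10·log₁₀(r₂/r₁) drop.
L₂ = 72.1 − 10·log₁₀(60.0/4.9) = 72.1 − 10.880 = 61.22 dB.

61.2 dB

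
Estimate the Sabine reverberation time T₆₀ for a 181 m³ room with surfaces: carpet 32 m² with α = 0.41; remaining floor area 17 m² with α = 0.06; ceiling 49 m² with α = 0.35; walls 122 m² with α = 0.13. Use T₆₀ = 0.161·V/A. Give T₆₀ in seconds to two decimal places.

0.62 s

Total absorption A = 32·0.41 + 17·0.06 + 49·0.35 + 122·0.13 = 47.15 m² sabins.
T₆₀ = 0.161·V/A = 0.161·181/47.15 = 0.618 s.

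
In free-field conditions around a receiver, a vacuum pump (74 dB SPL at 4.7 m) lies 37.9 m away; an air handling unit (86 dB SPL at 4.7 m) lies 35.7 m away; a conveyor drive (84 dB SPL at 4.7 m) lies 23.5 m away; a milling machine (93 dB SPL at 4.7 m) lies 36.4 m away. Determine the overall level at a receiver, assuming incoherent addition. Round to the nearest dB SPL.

77 dB SPL

First find each source's level at the receiver (point-source: −20·log₁₀(r/r_ref)), then combine on an intensity basis.
vacuum pump: 74 − 20·log₁₀(37.9/4.7) = 74 − 18.13 = 55.87 dB SPL.
air handling unit: 86 − 20·log₁₀(35.7/4.7) = 86 − 17.61 = 68.39 dB SPL.
conveyor drive: 84 − 20·log₁₀(23.5/4.7) = 84 − 13.98 = 70.02 dB SPL.
milling machine: 93 − 20·log₁₀(36.4/4.7) = 93 − 17.78 = 75.22 dB SPL.
Σ 10^(L/10) = 5.060e+07 → L_total = 10·log₁₀(5.060e+07) = 77.04 dB SPL.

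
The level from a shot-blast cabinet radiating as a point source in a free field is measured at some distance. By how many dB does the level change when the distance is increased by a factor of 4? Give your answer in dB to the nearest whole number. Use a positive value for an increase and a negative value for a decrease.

Point-source spreading: ΔL = −20·log₁₀(r₂/r₁).
ΔL = −20·log₁₀(4) = -12.04 dB.

-12 dB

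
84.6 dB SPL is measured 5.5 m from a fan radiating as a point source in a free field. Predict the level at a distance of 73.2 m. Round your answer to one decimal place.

62.1 dB SPL

Point-source attenuation: ΔL = 20·log₁₀(r₂/r₁) = 20·log₁₀(73.2/5.5) = 22.483 dB.
L₂ = 84.6 − 20·log₁₀(73.2/5.5) = 84.6 − 22.483 = 62.12 dB SPL.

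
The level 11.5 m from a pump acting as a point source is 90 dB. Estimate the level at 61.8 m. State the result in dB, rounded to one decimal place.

Point-source attenuation: ΔL = 20·log₁₀(r₂/r₁) = 20·log₁₀(61.8/11.5) = 14.606 dB.
L₂ = 90 − 20·log₁₀(61.8/11.5) = 90 − 14.606 = 75.39 dB.

75.4 dB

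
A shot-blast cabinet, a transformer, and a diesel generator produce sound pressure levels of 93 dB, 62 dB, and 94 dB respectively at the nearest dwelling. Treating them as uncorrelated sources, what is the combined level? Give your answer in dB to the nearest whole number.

97 dB

For uncorrelated sources the intensities add, so convert each level to linear form, sum, and take 10·log₁₀ of the total.
Σ 10^(L/10) = 10^(93/10) + 10^(62/10) + 10^(94/10) = 4.509e+09.
L_total = 10·log₁₀(4.509e+09) = 96.54 dB.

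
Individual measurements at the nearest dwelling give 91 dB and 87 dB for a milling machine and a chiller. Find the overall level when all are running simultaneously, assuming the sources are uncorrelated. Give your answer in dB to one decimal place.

For uncorrelated sources the intensities add, so convert each level to linear form, sum, and take 10·log₁₀ of the total.
Σ 10^(L/10) = 10^(91/10) + 10^(87/10) = 1.760e+09.
L_total = 10·log₁₀(1.760e+09) = 92.46 dB.

92.5 dB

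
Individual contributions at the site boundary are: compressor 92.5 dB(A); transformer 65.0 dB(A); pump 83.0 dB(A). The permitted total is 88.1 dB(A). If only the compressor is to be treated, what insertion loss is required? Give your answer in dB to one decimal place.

6.0 dB

Everything except the compressor sums to 10^(65.0/10) + 10^(83.0/10) = 2.027e+08 in linear terms, 83.07 dB(A).
To meet 88.1 dB(A) overall, the treated compressor may contribute at most 10^(88.1/10) − 2.027e+08 = 4.430e+08, i.e. 86.46 dB(A).
Required insertion loss = 92.5 − 86.46 = 6.04 dB.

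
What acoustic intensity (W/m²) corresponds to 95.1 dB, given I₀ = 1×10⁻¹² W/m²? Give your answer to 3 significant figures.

L = 10·log₁₀(I/I₀) ⇒ I = I₀·10^(L/10) = 10⁻¹² × 10^9.51.

0.00324 W/m²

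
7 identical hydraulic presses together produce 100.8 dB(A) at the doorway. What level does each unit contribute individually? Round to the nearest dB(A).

92 dB(A)

Dividing the total intensity by 7 lowers the level by 10·log₁₀ 7 = 8.451 dB: L₁ = 100.8 − 8.451.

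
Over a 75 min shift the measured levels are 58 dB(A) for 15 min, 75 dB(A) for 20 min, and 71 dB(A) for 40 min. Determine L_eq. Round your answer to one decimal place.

The energy average is taken in the linear domain: L_eq = 10·log₁₀[(Σ tᵢ·10^(Lᵢ/10))/T], T = 75 min.
Σ tᵢ·10^(Lᵢ/10) = 15·10^(58/10) + 20·10^(75/10) + 40·10^(71/10) = 1.145e+09.
L_eq = 10·log₁₀(1.145e+09/75) = 71.84 dB(A).

71.8 dB(A)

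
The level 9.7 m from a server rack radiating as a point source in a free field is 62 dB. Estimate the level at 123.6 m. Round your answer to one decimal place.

Spherical spreading from a point source gives a 20·log₁₀(r₂/r₁) drop.
L₂ = 62 − 20·log₁₀(123.6/9.7) = 62 − 22.105 = 39.90 dB.

39.9 dB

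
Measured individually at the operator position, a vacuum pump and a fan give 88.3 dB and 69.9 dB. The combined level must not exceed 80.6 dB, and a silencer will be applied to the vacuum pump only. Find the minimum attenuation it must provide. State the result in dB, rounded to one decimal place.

8.1 dB

Fixed contribution from the other source: Σ 10^(L/10) = 10^(69.9/10) = 9.772e+06 (69.90 dB).
To meet 80.6 dB overall, the treated vacuum pump may contribute at most 10^(80.6/10) − 9.772e+06 = 1.050e+08, i.e. 80.21 dB.
So the vacuum pump must be reduced from 88.3 to 80.21 dB: IL = 8.09 dB.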